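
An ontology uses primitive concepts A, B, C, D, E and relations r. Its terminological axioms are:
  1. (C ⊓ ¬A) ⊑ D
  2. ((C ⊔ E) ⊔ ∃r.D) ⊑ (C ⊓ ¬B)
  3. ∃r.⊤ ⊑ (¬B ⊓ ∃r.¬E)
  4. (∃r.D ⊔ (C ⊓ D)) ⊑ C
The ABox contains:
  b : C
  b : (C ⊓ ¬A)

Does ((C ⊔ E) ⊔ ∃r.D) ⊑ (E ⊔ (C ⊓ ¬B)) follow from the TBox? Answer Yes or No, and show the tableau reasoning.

Yes

1. ((C ⊔ E) ⊔ ∃r.D) ⊑ (E ⊔ (C ⊓ ¬B))  ⇔  (((C ⊔ E) ⊔ ∃r.D) ⊓ (¬E ⊓ (¬C ⊔ B))) unsat w.r.t. T
   all branches close; clash {B, ¬B} at x₀
2. Hence ((C ⊔ E) ⊔ ∃r.D) ⊑ (E ⊔ (C ⊓ ¬B)): entailed.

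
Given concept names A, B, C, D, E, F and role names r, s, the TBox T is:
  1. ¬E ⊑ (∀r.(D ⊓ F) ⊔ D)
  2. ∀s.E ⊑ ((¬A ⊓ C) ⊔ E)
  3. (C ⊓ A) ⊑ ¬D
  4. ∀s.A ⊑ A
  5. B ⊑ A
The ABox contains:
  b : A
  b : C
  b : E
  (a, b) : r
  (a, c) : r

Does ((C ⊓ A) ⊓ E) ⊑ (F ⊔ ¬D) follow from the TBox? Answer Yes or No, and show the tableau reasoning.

Yes

1. ((C ⊓ A) ⊓ E) ⊑ (F ⊔ ¬D)  ⇔  (((C ⊓ A) ⊓ E) ⊓ (¬F ⊓ D)) unsat w.r.t. T
   all branches close; clash {D, ¬D} at x₀
2. Hence ((C ⊓ A) ⊓ E) ⊑ (F ⊔ ¬D): entailed.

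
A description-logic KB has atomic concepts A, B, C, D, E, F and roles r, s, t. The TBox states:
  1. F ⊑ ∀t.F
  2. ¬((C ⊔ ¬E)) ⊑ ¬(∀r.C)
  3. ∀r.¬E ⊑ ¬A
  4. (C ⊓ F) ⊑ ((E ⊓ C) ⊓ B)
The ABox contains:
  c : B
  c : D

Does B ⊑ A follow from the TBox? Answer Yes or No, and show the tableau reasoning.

No

1. B ⊑ A  ⇔  (B ⊓ ¬A) unsat w.r.t. T
   open: L(x₀) ⊇ {B, C, ¬A, ¬F}
2. Hence B ⊑ A: not entailed.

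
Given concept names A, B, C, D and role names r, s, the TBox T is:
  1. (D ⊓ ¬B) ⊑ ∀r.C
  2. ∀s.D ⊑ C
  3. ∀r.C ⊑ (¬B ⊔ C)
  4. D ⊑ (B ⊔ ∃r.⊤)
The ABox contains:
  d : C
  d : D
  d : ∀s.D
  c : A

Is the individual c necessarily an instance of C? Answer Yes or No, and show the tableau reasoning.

1. c : C?  L(c) = {A} ∪ {¬C}
   open: L(c) ⊇ {A, ¬C, ¬D, ∃r.¬C, ∃s.¬D} (+ ∃-successors) — c ∉ C possible
2. Hence c : C: not entailed.

No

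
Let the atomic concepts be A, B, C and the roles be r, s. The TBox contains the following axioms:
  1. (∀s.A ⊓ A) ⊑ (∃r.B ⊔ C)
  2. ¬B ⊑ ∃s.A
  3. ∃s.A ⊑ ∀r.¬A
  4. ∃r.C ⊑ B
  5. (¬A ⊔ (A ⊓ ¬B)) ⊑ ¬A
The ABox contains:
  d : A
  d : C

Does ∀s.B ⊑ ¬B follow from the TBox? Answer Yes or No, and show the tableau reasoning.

1. ∀s.B ⊑ ¬B  ⇔  (∀s.B ⊓ B) unsat w.r.t. T
   open: L(x₀) ⊇ {A, B, ∀s.B, ∀s.¬A, ∃s.¬A} (+ ∃-successors)
2. Hence ∀s.B ⊑ ¬B: not entailed.

No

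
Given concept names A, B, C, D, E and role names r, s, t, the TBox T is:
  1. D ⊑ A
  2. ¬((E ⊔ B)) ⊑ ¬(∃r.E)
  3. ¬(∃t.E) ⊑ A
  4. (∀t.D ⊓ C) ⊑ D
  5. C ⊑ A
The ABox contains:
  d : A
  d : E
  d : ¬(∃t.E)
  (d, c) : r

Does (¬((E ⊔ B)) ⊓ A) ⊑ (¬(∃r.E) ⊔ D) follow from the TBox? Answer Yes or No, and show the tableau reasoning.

1. (¬((E ⊔ B)) ⊓ A) ⊑ (¬(∃r.E) ⊔ D)  ⇔  (((¬E ⊓ ¬B) ⊓ A) ⊓ (∃r.E ⊓ ¬D)) unsat w.r.t. T
   all branches close; clash {D, ¬D} at x₀
2. Hence (¬((E ⊔ B)) ⊓ A) ⊑ (¬(∃r.E) ⊔ D): entailed.

Yes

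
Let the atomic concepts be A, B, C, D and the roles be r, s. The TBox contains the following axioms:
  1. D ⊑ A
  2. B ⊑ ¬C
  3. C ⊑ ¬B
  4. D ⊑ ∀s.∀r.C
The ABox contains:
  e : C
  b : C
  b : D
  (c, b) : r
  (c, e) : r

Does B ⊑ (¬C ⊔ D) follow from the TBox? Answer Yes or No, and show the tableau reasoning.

Yes

1. B ⊑ (¬C ⊔ D)  ⇔  (B ⊓ (C ⊓ ¬D)) unsat w.r.t. T
   all branches close; clash {C, ¬C} at x₀
2. Hence B ⊑ (¬C ⊔ D): entailed.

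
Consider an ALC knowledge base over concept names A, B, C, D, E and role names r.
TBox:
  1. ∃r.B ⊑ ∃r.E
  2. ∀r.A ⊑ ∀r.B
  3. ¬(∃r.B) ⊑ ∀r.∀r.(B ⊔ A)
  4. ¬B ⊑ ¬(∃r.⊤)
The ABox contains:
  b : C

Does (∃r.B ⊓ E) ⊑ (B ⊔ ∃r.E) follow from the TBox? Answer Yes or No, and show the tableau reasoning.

1. (∃r.B ⊓ E) ⊑ (B ⊔ ∃r.E)  ⇔  ((∃r.B ⊓ E) ⊓ (¬B ⊓ ∀r.¬E)) unsat w.r.t. T
   all branches close; clash ⊥ at an ∃-successor
2. Hence (∃r.B ⊓ E) ⊑ (B ⊔ ∃r.E): entailed.

Yes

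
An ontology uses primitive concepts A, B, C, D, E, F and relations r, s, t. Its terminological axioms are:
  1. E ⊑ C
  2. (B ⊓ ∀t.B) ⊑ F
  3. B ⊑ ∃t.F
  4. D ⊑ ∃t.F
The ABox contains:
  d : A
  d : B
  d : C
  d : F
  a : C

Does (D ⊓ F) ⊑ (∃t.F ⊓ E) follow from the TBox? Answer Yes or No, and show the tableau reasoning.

No

1. (D ⊓ F) ⊑ (∃t.F ⊓ E)  ⇔  ((D ⊓ F) ⊓ (∀t.¬F ⊔ ¬E)) unsat w.r.t. T
   apply at x₀: D⊑∃t.F
   open: L(x₀) ⊇ {D, F, ¬B, ¬E, ∃t.F} (+ ∃-successors)
2. Hence (D ⊓ F) ⊑ (∃t.F ⊓ E): not entailed.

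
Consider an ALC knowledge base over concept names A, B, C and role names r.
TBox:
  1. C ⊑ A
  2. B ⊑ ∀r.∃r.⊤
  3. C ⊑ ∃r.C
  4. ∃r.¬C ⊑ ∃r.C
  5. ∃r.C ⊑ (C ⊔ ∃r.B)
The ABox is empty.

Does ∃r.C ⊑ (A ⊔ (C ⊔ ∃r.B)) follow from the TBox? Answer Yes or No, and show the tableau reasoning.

Yes

1. ∃r.C ⊑ (A ⊔ (C ⊔ ∃r.B))  ⇔  (∃r.C ⊓ (¬A ⊓ (¬C ⊓ ∀r.¬B))) unsat w.r.t. T
   all branches close; clash {B, ¬B} at an ∃-successor
2. Hence ∃r.C ⊑ (A ⊔ (C ⊔ ∃r.B)): entailed.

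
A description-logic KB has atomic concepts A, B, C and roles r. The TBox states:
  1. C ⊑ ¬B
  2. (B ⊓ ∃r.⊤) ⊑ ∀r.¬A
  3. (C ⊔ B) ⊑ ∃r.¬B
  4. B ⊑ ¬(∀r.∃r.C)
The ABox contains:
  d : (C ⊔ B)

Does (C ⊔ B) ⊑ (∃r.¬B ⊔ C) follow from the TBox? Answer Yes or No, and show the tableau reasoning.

1. (C ⊔ B) ⊑ (∃r.¬B ⊔ C)  ⇔  ((C ⊔ B) ⊓ (∀r.B ⊓ ¬C)) unsat w.r.t. T
   all branches close; clash {B, ¬B} at an ∃-successor
2. Hence (C ⊔ B) ⊑ (∃r.¬B ⊔ C): entailed.

Yes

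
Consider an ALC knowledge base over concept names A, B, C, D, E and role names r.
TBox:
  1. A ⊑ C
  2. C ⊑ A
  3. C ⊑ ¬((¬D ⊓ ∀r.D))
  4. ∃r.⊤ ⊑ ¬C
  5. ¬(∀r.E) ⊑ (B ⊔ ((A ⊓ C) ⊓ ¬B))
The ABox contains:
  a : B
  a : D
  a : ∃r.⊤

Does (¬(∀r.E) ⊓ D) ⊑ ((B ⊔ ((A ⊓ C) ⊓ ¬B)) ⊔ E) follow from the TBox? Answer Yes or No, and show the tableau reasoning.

Yes

1. (¬(∀r.E) ⊓ D) ⊑ ((B ⊔ ((A ⊓ C) ⊓ ¬B)) ⊔ E)  ⇔  ((∃r.¬E ⊓ D) ⊓ ((¬B ⊓ ((¬A ⊔ ¬C) ⊔ B)) ⊓ ¬E)) unsat w.r.t. T
   all branches close; clash {C, ¬C} at x₀
2. Hence (¬(∀r.E) ⊓ D) ⊑ ((B ⊔ ((A ⊓ C) ⊓ ¬B)) ⊔ E): entailed.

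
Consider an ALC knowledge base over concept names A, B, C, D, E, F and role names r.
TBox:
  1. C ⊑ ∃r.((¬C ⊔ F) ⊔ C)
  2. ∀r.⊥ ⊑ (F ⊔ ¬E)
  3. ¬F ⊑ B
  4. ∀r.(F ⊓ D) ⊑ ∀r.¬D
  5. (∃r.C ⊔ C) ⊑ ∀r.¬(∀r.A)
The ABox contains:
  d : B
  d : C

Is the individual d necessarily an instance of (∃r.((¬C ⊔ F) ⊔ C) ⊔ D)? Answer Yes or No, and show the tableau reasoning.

1. d : (∃r.((¬C ⊔ F) ⊔ C) ⊔ D)?  L(d) = {B, C} ∪ {(∀r.((C ⊓ ¬F) ⊓ ¬C) ⊓ ¬D)}
   clash {C, ¬C} at an ∃-successor — d ∈ (∃r.((¬C ⊔ F) ⊔ C) ⊔ D)
2. Hence d : (∃r.((¬C ⊔ F) ⊔ C) ⊔ D): entailed.

Yes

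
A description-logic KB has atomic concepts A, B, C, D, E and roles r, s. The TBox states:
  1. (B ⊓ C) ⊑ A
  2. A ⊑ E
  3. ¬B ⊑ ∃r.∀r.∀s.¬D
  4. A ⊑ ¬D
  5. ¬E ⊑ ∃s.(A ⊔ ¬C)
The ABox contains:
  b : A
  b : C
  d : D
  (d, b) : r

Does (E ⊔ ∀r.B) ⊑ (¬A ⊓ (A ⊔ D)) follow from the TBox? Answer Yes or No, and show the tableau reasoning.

No

1. (E ⊔ ∀r.B) ⊑ (¬A ⊓ (A ⊔ D))  ⇔  ((E ⊔ ∀r.B) ⊓ (A ⊔ (¬A ⊓ ¬D))) unsat w.r.t. T
   open: L(x₀) ⊇ {E, ¬A, ¬B, ¬D, ∃r.∀r.∀s.¬D} (+ ∃-successors)
2. Hence (E ⊔ ∀r.B) ⊑ (¬A ⊓ (A ⊔ D)): not entailed.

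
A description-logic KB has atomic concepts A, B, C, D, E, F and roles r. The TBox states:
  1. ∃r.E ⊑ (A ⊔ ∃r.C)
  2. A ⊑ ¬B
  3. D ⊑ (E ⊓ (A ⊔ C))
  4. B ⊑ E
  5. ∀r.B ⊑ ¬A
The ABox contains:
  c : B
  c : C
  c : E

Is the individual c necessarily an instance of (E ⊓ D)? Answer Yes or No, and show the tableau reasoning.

No

1. c : (E ⊓ D)?  L(c) = {B, C, E} ∪ {(¬E ⊔ ¬D)}
   open: L(c) ⊇ {B, C, E, ¬A, ¬D, …} — c ∉ (E ⊓ D) possible
2. Hence c : (E ⊓ D): not entailed.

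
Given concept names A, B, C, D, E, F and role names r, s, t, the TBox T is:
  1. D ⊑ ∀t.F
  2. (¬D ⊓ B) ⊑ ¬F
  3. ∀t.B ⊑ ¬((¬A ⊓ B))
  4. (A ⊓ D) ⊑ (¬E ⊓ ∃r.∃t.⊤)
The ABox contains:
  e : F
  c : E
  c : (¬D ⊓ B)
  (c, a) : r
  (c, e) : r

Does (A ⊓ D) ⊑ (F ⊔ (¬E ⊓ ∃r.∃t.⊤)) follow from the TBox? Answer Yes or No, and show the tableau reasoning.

Yes

1. (A ⊓ D) ⊑ (F ⊔ (¬E ⊓ ∃r.∃t.⊤))  ⇔  ((A ⊓ D) ⊓ (¬F ⊓ (E ⊔ ∀r.∀t.⊥))) unsat w.r.t. T
   all branches close; clash ⊥ at an ∃-successor
2. Hence (A ⊓ D) ⊑ (F ⊔ (¬E ⊓ ∃r.∃t.⊤)): entailed.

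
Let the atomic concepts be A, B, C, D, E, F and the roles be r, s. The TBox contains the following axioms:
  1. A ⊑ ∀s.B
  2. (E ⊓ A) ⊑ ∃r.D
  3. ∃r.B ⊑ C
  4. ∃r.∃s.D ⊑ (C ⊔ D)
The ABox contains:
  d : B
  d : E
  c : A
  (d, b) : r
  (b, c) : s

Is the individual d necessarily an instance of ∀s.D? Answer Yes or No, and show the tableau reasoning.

1. d : ∀s.D?  L(d) = {B, E} ∪ {∃s.¬D}
   open: L(d) ⊇ {B, E, ¬A, ∀r.¬B, ∀r.∀s.¬D, …} (+ ∃-successors) — d ∉ ∀s.D possible
2. Hence d : ∀s.D: not entailed.

No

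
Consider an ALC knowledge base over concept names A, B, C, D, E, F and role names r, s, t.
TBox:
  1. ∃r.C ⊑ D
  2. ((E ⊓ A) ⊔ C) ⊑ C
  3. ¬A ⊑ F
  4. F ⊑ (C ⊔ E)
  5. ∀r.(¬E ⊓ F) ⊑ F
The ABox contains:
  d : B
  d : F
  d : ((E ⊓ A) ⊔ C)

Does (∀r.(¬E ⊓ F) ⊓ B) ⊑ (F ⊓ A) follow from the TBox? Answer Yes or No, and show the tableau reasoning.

No

1. (∀r.(¬E ⊓ F) ⊓ B) ⊑ (F ⊓ A)  ⇔  ((∀r.(¬E ⊓ F) ⊓ B) ⊓ (¬F ⊔ ¬A)) unsat w.r.t. T
   apply at x₀: ∀r.(¬E ⊓ F)⊑F
   open: L(x₀) ⊇ {B, C, F, ¬A, ∀r.(¬E ⊓ F), …}
2. Hence (∀r.(¬E ⊓ F) ⊓ B) ⊑ (F ⊓ A): not entailed.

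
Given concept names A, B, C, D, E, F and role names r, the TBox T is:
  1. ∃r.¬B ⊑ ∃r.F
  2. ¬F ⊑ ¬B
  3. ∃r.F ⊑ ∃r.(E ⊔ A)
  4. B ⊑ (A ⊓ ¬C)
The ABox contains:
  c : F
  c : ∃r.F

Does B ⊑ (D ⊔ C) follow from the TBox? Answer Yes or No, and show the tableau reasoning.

1. B ⊑ (D ⊔ C)  ⇔  (B ⊓ (¬D ⊓ ¬C)) unsat w.r.t. T
   apply at x₀: B⊑(A ⊓ ¬C)
   open: L(x₀) ⊇ {A, B, F, ¬C, ¬D, …}
2. Hence B ⊑ (D ⊔ C): not entailed.

No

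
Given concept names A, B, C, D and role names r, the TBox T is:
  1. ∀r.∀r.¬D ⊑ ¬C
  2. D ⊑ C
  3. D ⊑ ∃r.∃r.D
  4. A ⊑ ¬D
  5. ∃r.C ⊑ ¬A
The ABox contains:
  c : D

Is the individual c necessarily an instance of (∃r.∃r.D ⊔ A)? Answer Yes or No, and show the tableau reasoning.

Yes

1. c : (∃r.∃r.D ⊔ A)?  L(c) = {D} ∪ {(∀r.∀r.¬D ⊓ ¬A)}
   clash {D, ¬D} at an ∃-successor — c ∈ (∃r.∃r.D ⊔ A)
2. Hence c : (∃r.∃r.D ⊔ A): entailed.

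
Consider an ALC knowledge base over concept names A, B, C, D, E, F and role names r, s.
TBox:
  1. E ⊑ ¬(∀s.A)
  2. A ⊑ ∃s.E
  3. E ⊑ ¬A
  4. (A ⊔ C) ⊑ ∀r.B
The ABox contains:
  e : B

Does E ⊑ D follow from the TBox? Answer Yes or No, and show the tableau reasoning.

No

1. E ⊑ D  ⇔  (E ⊓ ¬D) unsat w.r.t. T
   apply at x₀: E⊑¬(∀s.A); E⊑¬A
   open: L(x₀) ⊇ {E, ¬A, ¬C, ¬D, ∃s.¬A} (+ ∃-successors)
2. Hence E ⊑ D: not entailed.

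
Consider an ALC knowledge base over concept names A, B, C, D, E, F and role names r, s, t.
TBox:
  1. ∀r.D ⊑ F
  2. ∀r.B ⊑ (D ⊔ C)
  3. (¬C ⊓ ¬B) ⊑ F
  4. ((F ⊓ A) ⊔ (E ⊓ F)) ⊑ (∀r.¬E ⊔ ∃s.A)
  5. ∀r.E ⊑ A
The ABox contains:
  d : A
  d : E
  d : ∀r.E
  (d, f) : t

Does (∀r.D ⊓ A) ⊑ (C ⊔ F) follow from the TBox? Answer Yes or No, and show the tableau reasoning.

1. (∀r.D ⊓ A) ⊑ (C ⊔ F)  ⇔  ((∀r.D ⊓ A) ⊓ (¬C ⊓ ¬F)) unsat w.r.t. T
   all branches close; clash {F, ¬F} at x₀
2. Hence (∀r.D ⊓ A) ⊑ (C ⊔ F): entailed.

Yes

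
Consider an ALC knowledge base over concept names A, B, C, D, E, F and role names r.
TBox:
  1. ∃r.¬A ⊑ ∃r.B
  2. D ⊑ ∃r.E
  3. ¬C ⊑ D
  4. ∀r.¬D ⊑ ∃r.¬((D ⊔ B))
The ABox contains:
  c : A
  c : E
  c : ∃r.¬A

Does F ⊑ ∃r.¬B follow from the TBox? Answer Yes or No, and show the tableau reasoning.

No

1. F ⊑ ∃r.¬B  ⇔  (F ⊓ ∀r.B) unsat w.r.t. T
   open: L(x₀) ⊇ {C, F, ¬D, ∀r.A, ∀r.B, …} (+ ∃-successors)
2. Hence F ⊑ ∃r.¬B: not entailed.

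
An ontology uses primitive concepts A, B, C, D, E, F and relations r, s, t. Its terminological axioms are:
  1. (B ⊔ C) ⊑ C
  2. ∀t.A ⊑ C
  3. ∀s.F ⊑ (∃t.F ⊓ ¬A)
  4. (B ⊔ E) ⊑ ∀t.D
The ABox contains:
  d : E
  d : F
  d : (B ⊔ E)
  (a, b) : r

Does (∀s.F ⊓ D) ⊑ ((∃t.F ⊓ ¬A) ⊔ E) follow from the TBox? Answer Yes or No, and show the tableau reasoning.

Yes

1. (∀s.F ⊓ D) ⊑ ((∃t.F ⊓ ¬A) ⊔ E)  ⇔  ((∀s.F ⊓ D) ⊓ ((∀t.¬F ⊔ A) ⊓ ¬E)) unsat w.r.t. T
   all branches close; clash {A, ¬A} at x₀
2. Hence (∀s.F ⊓ D) ⊑ ((∃t.F ⊓ ¬A) ⊔ E): entailed.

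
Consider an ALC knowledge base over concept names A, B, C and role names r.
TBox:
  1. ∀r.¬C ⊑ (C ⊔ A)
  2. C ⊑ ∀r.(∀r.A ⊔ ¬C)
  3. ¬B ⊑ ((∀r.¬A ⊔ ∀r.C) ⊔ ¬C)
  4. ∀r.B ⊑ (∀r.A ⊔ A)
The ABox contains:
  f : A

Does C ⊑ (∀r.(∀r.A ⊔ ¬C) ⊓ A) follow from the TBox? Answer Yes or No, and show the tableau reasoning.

1. C ⊑ (∀r.(∀r.A ⊔ ¬C) ⊓ A)  ⇔  (C ⊓ (∃r.(∃r.¬A ⊓ C) ⊔ ¬A)) unsat w.r.t. T
   apply at x₀: C⊑∀r.(∀r.A ⊔ ¬C)
   open: L(x₀) ⊇ {B, C, ¬A, ∀r.(∀r.A ⊔ ¬C), ∃r.C, …} (+ ∃-successors)
2. Hence C ⊑ (∀r.(∀r.A ⊔ ¬C) ⊓ A): not entailed.

No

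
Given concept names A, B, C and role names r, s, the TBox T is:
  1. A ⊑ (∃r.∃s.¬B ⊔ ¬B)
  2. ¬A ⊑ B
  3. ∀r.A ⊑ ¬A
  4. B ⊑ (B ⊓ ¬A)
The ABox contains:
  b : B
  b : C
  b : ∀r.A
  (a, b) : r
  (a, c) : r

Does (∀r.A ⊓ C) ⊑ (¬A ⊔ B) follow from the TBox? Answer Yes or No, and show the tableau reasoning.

1. (∀r.A ⊓ C) ⊑ (¬A ⊔ B)  ⇔  ((∀r.A ⊓ C) ⊓ (A ⊓ ¬B)) unsat w.r.t. T
   all branches close; clash {A, ¬A} at x₀
2. Hence (∀r.A ⊓ C) ⊑ (¬A ⊔ B): entailed.

Yes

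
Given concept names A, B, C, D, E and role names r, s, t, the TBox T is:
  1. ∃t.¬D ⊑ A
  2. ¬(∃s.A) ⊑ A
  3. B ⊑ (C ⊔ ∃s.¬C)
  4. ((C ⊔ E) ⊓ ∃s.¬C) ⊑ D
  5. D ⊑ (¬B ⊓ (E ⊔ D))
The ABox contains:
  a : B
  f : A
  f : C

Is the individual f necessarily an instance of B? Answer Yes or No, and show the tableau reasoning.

1. f : B?  L(f) = {A, C} ∪ {¬B}
   open: L(f) ⊇ {A, C, ¬B, ¬D, ∀s.C} — f ∉ B possible
2. Hence f : B: not entailed.

No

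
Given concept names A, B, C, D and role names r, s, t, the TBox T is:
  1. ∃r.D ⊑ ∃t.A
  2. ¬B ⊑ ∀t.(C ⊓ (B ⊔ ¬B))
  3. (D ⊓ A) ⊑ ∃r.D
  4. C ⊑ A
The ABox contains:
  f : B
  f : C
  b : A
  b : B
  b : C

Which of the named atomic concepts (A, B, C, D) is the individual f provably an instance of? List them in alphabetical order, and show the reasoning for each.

{A, B, C}

1. f : A?  L(f) = {B, C} ∪ {¬A}
   clash {A, ¬A} at f — f ∈ A
2. f : B?  L(f) = {B, C} ∪ {¬B}
   clash {B, ¬B} at f — f ∈ B
3. f : C?  L(f) = {B, C} ∪ {¬C}
   clash {C, ¬C} at f — f ∈ C
4. f : D?  L(f) = {B, C} ∪ {¬D}
   apply at f: C⊑A
   open: L(f) ⊇ {A, B, C, ¬D, ∀r.¬D} — f ∉ D possible
5. Entailed for f: {A, B, C}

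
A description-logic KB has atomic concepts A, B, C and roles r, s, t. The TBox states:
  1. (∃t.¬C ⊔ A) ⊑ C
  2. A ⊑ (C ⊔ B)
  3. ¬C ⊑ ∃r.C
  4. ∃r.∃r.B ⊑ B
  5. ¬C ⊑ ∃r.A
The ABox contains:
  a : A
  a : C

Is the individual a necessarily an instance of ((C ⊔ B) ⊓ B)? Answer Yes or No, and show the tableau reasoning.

No

1. a : ((C ⊔ B) ⊓ B)?  L(a) = {A, C} ∪ {((¬C ⊓ ¬B) ⊔ ¬B)}
   apply at a: A⊑(C ⊔ B)
   open: L(a) ⊇ {A, C, ¬B, ∀r.∀r.¬B} — a ∉ ((C ⊔ B) ⊓ B) possible
2. Hence a : ((C ⊔ B) ⊓ B): not entailed.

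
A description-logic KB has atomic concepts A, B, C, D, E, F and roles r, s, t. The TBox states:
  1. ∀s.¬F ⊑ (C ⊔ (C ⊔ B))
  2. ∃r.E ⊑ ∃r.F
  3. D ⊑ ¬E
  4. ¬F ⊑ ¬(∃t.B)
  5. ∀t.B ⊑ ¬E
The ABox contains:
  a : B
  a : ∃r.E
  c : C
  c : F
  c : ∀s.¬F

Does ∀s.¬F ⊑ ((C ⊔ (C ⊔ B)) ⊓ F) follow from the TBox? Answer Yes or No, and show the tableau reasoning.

1. ∀s.¬F ⊑ ((C ⊔ (C ⊔ B)) ⊓ F)  ⇔  (∀s.¬F ⊓ ((¬C ⊓ (¬C ⊓ ¬B)) ⊔ ¬F)) unsat w.r.t. T
   apply at x₀: ∀s.¬F⊑(C ⊔ (C ⊔ B))
   open: L(x₀) ⊇ {C, ¬D, ¬F, ∀r.¬E, ∀s.¬F, …} (+ ∃-successors)
2. Hence ∀s.¬F ⊑ ((C ⊔ (C ⊔ B)) ⊓ F): not entailed.

No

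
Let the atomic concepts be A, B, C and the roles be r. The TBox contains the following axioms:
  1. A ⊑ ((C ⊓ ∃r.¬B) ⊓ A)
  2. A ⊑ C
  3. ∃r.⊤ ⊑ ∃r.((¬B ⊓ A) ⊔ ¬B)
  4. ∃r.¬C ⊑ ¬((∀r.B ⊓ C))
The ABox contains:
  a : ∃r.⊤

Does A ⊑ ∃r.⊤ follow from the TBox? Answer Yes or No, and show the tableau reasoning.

Yes

1. A ⊑ ∃r.⊤  ⇔  (A ⊓ ∀r.⊥) unsat w.r.t. T
   all branches close; clash {C, ¬C} at x₀
2. Hence A ⊑ ∃r.⊤: entailed.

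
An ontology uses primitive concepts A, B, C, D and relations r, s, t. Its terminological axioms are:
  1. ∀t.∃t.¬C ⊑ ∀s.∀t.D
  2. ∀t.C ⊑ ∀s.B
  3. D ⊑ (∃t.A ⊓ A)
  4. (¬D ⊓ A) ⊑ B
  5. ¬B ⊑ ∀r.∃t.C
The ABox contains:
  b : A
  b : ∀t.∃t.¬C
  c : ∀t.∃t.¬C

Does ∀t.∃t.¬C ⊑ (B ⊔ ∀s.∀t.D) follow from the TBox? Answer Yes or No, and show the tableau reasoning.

Yes

1. ∀t.∃t.¬C ⊑ (B ⊔ ∀s.∀t.D)  ⇔  (∀t.∃t.¬C ⊓ (¬B ⊓ ∃s.∃t.¬D)) unsat w.r.t. T
   all branches close; clash {B, ¬B} at x₀
2. Hence ∀t.∃t.¬C ⊑ (B ⊔ ∀s.∀t.D): entailed.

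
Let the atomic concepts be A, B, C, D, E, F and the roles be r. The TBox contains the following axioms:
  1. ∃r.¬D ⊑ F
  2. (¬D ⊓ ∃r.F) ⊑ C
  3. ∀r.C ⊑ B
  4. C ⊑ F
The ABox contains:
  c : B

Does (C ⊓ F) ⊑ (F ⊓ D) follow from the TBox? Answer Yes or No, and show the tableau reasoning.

1. (C ⊓ F) ⊑ (F ⊓ D)  ⇔  ((C ⊓ F) ⊓ (¬F ⊔ ¬D)) unsat w.r.t. T
   open: L(x₀) ⊇ {C, F, ¬D, ∃r.¬C} (+ ∃-successors)
2. Hence (C ⊓ F) ⊑ (F ⊓ D): not entailed.

No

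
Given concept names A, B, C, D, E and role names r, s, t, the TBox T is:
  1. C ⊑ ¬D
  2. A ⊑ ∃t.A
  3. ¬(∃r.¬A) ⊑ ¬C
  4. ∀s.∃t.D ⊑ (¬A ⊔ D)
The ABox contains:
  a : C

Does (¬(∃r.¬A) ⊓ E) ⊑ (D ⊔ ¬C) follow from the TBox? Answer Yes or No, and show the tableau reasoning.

1. (¬(∃r.¬A) ⊓ E) ⊑ (D ⊔ ¬C)  ⇔  ((∀r.A ⊓ E) ⊓ (¬D ⊓ C)) unsat w.r.t. T
   all branches close; clash {C, ¬C} at x₀
2. Hence (¬(∃r.¬A) ⊓ E) ⊑ (D ⊔ ¬C): entailed.

Yes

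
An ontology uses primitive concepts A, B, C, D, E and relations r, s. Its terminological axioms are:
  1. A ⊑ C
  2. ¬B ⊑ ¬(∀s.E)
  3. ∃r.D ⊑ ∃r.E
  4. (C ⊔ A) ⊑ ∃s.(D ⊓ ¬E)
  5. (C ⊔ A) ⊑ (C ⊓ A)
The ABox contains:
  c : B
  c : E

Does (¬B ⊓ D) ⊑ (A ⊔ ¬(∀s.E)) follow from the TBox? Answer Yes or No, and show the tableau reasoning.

Yes

1. (¬B ⊓ D) ⊑ (A ⊔ ¬(∀s.E))  ⇔  ((¬B ⊓ D) ⊓ (¬A ⊓ ∀s.E)) unsat w.r.t. T
   all branches close; clash {A, ¬A} at x₀
2. Hence (¬B ⊓ D) ⊑ (A ⊔ ¬(∀s.E)): entailed.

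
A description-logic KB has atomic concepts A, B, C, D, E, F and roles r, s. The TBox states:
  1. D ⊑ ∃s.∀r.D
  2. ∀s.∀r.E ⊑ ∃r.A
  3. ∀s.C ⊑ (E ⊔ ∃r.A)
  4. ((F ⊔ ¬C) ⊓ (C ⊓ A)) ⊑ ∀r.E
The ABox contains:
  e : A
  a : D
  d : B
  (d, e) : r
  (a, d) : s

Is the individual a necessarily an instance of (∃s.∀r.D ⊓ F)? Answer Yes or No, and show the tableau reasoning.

1. a : (∃s.∀r.D ⊓ F)?  L(a) = {D} ∪ {(∀s.∃r.¬D ⊔ ¬F)}
   apply at a: D⊑∃s.∀r.D
   open: L(a) ⊇ {C, D, ¬F, ∃s.¬C, ∃s.∀r.D, …} (+ ∃-successors) — a ∉ (∃s.∀r.D ⊓ F) possible
2. Hence a : (∃s.∀r.D ⊓ F): not entailed.

No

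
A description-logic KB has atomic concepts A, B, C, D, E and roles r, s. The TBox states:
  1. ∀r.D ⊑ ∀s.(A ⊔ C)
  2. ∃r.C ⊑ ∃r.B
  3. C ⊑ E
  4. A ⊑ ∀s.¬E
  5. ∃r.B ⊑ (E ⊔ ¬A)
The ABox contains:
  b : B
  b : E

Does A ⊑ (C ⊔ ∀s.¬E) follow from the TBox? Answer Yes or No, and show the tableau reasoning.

1. A ⊑ (C ⊔ ∀s.¬E)  ⇔  (A ⊓ (¬C ⊓ ∃s.E)) unsat w.r.t. T
   all branches close; clash {A, ¬A} at x₀
2. Hence A ⊑ (C ⊔ ∀s.¬E): entailed.

Yes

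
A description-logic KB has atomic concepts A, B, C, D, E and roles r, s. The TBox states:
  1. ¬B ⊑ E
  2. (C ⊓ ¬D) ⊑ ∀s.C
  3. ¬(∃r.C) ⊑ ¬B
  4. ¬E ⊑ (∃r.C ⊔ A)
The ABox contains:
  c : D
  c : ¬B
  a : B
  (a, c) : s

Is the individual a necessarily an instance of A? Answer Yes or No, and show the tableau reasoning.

1. a : A?  L(a) = {B} ∪ {¬A}
   open: L(a) ⊇ {B, E, ¬A, ¬C, ∃r.C} (+ ∃-successors) — a ∉ A possible
2. Hence a : A: not entailed.

No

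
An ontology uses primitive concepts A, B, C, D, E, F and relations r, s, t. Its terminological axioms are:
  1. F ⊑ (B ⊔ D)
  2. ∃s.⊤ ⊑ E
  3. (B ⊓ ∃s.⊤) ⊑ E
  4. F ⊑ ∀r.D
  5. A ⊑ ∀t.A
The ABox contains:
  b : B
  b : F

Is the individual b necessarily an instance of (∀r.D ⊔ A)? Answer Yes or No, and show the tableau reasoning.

1. b : (∀r.D ⊔ A)?  L(b) = {B, F} ∪ {(∃r.¬D ⊓ ¬A)}
   clash {D, ¬D} at an ∃-successor — b ∈ (∀r.D ⊔ A)
2. Hence b : (∀r.D ⊔ A): entailed.

Yes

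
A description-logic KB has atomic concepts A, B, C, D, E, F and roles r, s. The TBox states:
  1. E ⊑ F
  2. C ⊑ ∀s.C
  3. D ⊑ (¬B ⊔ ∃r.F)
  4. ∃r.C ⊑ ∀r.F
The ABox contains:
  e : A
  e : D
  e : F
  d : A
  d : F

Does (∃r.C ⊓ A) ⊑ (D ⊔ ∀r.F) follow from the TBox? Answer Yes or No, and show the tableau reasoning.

1. (∃r.C ⊓ A) ⊑ (D ⊔ ∀r.F)  ⇔  ((∃r.C ⊓ A) ⊓ (¬D ⊓ ∃r.¬F)) unsat w.r.t. T
   all branches close; clash {F, ¬F} at an ∃-successor
2. Hence (∃r.C ⊓ A) ⊑ (D ⊔ ∀r.F): entailed.

Yes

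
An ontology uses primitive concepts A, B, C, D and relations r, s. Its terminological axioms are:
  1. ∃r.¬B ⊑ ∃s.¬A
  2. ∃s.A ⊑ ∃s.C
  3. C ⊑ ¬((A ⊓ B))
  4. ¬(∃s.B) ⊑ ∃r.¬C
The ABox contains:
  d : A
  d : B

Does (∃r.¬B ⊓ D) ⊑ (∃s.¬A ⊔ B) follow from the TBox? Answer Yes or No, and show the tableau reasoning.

Yes

1. (∃r.¬B ⊓ D) ⊑ (∃s.¬A ⊔ B)  ⇔  ((∃r.¬B ⊓ D) ⊓ (∀s.A ⊓ ¬B)) unsat w.r.t. T
   all branches close; clash {A, ¬A} at an ∃-successor
2. Hence (∃r.¬B ⊓ D) ⊑ (∃s.¬A ⊔ B): entailed.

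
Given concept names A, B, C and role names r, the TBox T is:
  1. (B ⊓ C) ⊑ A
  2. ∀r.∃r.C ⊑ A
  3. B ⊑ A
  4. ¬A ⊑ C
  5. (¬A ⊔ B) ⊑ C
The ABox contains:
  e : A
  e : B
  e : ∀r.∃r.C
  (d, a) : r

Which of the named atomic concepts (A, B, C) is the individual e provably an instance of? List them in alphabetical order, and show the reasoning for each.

1. e : A?  L(e) = {A, B, ∀r.∃r.C} ∪ {¬A}
   clash {A, ¬A} at e — e ∈ A
2. e : B?  L(e) = {A, B, ∀r.∃r.C} ∪ {¬B}
   clash {B, ¬B} at e — e ∈ B
3. e : C?  L(e) = {A, B, ∀r.∃r.C} ∪ {¬C}
   clash {C, ¬C} at e — e ∈ C
4. Entailed for e: {A, B, C}

{A, B, C}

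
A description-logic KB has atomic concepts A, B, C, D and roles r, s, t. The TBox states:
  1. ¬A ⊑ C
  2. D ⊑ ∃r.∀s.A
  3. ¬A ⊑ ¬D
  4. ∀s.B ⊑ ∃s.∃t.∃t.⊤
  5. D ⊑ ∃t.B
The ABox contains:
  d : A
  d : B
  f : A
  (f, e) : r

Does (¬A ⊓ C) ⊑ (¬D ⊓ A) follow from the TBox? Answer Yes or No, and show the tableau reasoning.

No

1. (¬A ⊓ C) ⊑ (¬D ⊓ A)  ⇔  ((¬A ⊓ C) ⊓ (D ⊔ ¬A)) unsat w.r.t. T
   apply at x₀: ¬A⊑¬D
   open: L(x₀) ⊇ {C, ¬A, ¬D, ∃s.¬B} (+ ∃-successors)
2. Hence (¬A ⊓ C) ⊑ (¬D ⊓ A): not entailed.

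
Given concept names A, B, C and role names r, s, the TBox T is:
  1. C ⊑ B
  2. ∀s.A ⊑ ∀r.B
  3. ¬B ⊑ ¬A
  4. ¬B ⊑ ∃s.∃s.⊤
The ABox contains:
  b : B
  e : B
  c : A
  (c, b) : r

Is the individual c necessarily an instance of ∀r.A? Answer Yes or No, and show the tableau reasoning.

No

1. c : ∀r.A?  L(c) = {A} ∪ {∃r.¬A}
   open: L(c) ⊇ {A, B, ∃r.¬A, ∃s.¬A} (+ ∃-successors) — c ∉ ∀r.A possible
2. Hence c : ∀r.A: not entailed.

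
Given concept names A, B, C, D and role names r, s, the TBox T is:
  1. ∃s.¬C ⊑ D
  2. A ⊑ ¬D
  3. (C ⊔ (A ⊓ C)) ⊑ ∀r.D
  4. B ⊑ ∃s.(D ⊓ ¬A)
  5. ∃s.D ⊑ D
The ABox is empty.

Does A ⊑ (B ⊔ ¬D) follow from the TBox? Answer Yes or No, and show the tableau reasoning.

1. A ⊑ (B ⊔ ¬D)  ⇔  (A ⊓ (¬B ⊓ D)) unsat w.r.t. T
   all branches close; clash {D, ¬D} at x₀
2. Hence A ⊑ (B ⊔ ¬D): entailed.

Yes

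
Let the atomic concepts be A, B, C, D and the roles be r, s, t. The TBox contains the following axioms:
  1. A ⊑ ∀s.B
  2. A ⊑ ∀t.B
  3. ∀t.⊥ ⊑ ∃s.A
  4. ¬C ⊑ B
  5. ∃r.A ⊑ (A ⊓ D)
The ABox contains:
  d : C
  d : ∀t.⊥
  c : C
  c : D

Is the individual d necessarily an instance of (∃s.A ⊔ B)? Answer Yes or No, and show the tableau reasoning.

1. d : (∃s.A ⊔ B)?  L(d) = {C, ∀t.⊥} ∪ {(∀s.¬A ⊓ ¬B)}
   clash {A, ¬A} at an ∃-successor — d ∈ (∃s.A ⊔ B)
2. Hence d : (∃s.A ⊔ B): entailed.

Yes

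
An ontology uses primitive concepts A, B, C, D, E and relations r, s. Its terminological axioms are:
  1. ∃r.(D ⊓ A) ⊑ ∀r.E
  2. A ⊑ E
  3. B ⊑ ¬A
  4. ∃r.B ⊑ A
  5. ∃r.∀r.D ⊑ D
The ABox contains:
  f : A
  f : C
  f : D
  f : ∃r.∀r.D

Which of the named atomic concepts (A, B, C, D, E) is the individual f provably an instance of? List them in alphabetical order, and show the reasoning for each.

{A, C, D, E}

1. f : A?  L(f) = {A, C, D, ∃r.∀r.D} ∪ {¬A}
   clash {A, ¬A} at f — f ∈ A
2. f : B?  L(f) = {A, C, D, ∃r.∀r.D} ∪ {¬B}
   apply at f: A⊑E
   open: L(f) ⊇ {A, C, D, E, ¬B, …} (+ ∃-successors) — f ∉ B possible
3. f : C?  L(f) = {A, C, D, ∃r.∀r.D} ∪ {¬C}
   clash {C, ¬C} at f — f ∈ C
4. f : D?  L(f) = {A, C, D, ∃r.∀r.D} ∪ {¬D}
   clash {D, ¬D} at f — f ∈ D
5. f : E?  L(f) = {A, C, D, ∃r.∀r.D} ∪ {¬E}
   clash {E, ¬E} at f — f ∈ E
6. Entailed for f: {A, C, D, E}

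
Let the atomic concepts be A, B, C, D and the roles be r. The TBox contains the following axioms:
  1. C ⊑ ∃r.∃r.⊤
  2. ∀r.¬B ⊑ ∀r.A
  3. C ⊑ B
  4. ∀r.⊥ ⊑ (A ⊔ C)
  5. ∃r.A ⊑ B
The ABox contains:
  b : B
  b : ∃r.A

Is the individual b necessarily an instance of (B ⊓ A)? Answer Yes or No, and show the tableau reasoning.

1. b : (B ⊓ A)?  L(b) = {B, ∃r.A} ∪ {(¬B ⊔ ¬A)}
   open: L(b) ⊇ {B, ¬A, ¬C, ∃r.A, ∃r.B, …} (+ ∃-successors) — b ∉ (B ⊓ A) possible
2. Hence b : (B ⊓ A): not entailed.

No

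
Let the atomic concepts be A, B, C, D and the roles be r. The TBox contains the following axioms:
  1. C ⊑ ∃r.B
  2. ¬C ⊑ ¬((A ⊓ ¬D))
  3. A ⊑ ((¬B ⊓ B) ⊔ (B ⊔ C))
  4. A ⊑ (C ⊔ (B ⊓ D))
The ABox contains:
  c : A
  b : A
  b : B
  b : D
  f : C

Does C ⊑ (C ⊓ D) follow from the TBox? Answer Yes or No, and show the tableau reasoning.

1. C ⊑ (C ⊓ D)  ⇔  (C ⊓ (¬C ⊔ ¬D)) unsat w.r.t. T
   apply at x₀: C⊑∃r.B
   open: L(x₀) ⊇ {C, ¬A, ¬D, ∃r.B} (+ ∃-successors)
2. Hence C ⊑ (C ⊓ D): not entailed.

No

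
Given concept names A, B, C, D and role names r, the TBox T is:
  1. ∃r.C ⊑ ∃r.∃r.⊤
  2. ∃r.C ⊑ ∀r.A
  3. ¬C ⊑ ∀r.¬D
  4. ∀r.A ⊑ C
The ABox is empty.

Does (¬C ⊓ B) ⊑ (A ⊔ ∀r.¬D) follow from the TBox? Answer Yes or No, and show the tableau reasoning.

Yes

1. (¬C ⊓ B) ⊑ (A ⊔ ∀r.¬D)  ⇔  ((¬C ⊓ B) ⊓ (¬A ⊓ ∃r.D)) unsat w.r.t. T
   all branches close; clash {C, ¬C} at x₀
2. Hence (¬C ⊓ B) ⊑ (A ⊔ ∀r.¬D): entailed.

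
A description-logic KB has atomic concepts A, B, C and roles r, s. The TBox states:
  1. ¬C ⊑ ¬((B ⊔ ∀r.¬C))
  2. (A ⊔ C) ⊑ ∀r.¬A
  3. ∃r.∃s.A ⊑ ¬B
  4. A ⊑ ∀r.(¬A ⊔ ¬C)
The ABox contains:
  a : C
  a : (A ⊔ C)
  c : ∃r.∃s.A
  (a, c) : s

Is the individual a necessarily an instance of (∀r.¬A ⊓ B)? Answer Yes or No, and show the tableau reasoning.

No

1. a : (∀r.¬A ⊓ B)?  L(a) = {C, (A ⊔ C)} ∪ {(∃r.A ⊔ ¬B)}
   apply at a: (A ⊔ C)⊑∀r.¬A
   open: L(a) ⊇ {C, ¬A, ¬B, ∀r.¬A} — a ∉ (∀r.¬A ⊓ B) possible
2. Hence a : (∀r.¬A ⊓ B): not entailed.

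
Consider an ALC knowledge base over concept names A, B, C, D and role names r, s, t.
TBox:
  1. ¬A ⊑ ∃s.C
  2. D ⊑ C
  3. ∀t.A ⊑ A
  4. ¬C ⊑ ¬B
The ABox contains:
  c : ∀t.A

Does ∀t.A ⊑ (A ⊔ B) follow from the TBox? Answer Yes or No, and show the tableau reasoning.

1. ∀t.A ⊑ (A ⊔ B)  ⇔  (∀t.A ⊓ (¬A ⊓ ¬B)) unsat w.r.t. T
   all branches close; clash {A, ¬A} at x₀
2. Hence ∀t.A ⊑ (A ⊔ B): entailed.

Yes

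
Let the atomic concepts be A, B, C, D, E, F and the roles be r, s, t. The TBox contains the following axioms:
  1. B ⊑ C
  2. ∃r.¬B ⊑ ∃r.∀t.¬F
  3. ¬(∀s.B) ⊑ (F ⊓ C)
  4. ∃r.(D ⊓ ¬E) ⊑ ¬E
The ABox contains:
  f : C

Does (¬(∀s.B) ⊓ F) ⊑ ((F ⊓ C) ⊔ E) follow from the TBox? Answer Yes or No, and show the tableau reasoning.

Yes

1. (¬(∀s.B) ⊓ F) ⊑ ((F ⊓ C) ⊔ E)  ⇔  ((∃s.¬B ⊓ F) ⊓ ((¬F ⊔ ¬C) ⊓ ¬E)) unsat w.r.t. T
   all branches close; clash {C, ¬C} at x₀
2. Hence (¬(∀s.B) ⊓ F) ⊑ ((F ⊓ C) ⊔ E): entailed.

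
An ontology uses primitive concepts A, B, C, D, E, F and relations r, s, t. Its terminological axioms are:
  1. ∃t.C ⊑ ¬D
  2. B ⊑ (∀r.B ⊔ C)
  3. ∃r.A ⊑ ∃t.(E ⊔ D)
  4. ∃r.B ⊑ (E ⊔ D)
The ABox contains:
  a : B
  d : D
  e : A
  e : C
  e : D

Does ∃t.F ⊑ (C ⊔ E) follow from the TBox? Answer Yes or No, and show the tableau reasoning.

No

1. ∃t.F ⊑ (C ⊔ E)  ⇔  (∃t.F ⊓ (¬C ⊓ ¬E)) unsat w.r.t. T
   open: L(x₀) ⊇ {¬B, ¬C, ¬E, ∀r.¬A, ∀r.¬B, …} (+ ∃-successors)
2. Hence ∃t.F ⊑ (C ⊔ E): not entailed.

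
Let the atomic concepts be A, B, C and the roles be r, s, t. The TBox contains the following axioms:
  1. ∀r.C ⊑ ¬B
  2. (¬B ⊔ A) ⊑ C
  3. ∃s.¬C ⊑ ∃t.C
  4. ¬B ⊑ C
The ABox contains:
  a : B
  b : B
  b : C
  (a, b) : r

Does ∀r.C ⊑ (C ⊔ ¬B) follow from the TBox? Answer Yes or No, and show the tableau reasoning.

1. ∀r.C ⊑ (C ⊔ ¬B)  ⇔  (∀r.C ⊓ (¬C ⊓ B)) unsat w.r.t. T
   all branches close; clash {C, ¬C} at x₀
2. Hence ∀r.C ⊑ (C ⊔ ¬B): entailed.

Yes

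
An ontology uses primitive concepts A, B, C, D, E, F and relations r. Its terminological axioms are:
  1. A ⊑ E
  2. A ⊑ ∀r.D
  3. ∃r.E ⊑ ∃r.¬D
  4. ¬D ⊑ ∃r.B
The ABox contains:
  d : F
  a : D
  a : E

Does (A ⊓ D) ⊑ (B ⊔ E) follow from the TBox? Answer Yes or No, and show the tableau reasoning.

Yes

1. (A ⊓ D) ⊑ (B ⊔ E)  ⇔  ((A ⊓ D) ⊓ (¬B ⊓ ¬E)) unsat w.r.t. T
   all branches close; clash {E, ¬E} at x₀
2. Hence (A ⊓ D) ⊑ (B ⊔ E): entailed.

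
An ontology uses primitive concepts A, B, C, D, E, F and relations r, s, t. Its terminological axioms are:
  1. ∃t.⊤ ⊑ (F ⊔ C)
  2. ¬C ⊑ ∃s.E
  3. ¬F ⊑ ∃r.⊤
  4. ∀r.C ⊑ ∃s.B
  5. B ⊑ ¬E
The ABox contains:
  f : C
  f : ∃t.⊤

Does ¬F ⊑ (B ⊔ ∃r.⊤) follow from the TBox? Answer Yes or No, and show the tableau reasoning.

Yes

1. ¬F ⊑ (B ⊔ ∃r.⊤)  ⇔  (¬F ⊓ (¬B ⊓ ∀r.⊥)) unsat w.r.t. T
   all branches close; clash ⊥ at an ∃-successor
2. Hence ¬F ⊑ (B ⊔ ∃r.⊤): entailed.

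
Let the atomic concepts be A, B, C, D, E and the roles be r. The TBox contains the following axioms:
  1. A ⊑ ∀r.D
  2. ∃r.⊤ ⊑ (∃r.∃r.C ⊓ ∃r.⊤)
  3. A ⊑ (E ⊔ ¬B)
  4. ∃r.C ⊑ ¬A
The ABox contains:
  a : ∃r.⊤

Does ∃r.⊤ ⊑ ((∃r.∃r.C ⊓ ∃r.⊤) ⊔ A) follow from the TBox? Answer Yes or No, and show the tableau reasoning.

Yes

1. ∃r.⊤ ⊑ ((∃r.∃r.C ⊓ ∃r.⊤) ⊔ A)  ⇔  (∃r.⊤ ⊓ ((∀r.∀r.¬C ⊔ ∀r.⊥) ⊓ ¬A)) unsat w.r.t. T
   all branches close; clash ⊥ at an ∃-successor
2. Hence ∃r.⊤ ⊑ ((∃r.∃r.C ⊓ ∃r.⊤) ⊔ A): entailed.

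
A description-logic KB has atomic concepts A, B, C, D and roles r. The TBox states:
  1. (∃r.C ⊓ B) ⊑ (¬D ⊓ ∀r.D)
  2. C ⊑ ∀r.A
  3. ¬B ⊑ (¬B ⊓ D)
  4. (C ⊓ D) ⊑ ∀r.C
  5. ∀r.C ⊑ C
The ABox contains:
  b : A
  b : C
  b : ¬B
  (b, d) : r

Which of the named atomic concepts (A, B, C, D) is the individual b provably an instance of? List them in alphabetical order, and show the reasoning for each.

1. b : A?  L(b) = {A, C, ¬B} ∪ {¬A}
   clash {A, ¬A} at b — b ∈ A
2. b : B?  L(b) = {A, C, ¬B} ∪ {¬B}
   apply at b: C⊑∀r.A; ¬B⊑(¬B ⊓ D)
   open: L(b) ⊇ {A, C, D, ¬B, ∀r.A, …} — b ∉ B possible
3. b : C?  L(b) = {A, C, ¬B} ∪ {¬C}
   clash {C, ¬C} at b — b ∈ C
4. b : D?  L(b) = {A, C, ¬B} ∪ {¬D}
   clash {D, ¬D} at b — b ∈ D
5. Entailed for b: {A, C, D}

{A, C, D}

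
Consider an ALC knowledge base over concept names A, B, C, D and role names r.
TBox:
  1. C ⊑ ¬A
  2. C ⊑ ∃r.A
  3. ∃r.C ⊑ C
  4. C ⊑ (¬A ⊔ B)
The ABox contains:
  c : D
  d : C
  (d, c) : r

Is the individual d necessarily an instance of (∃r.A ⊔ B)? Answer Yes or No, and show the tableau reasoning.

1. d : (∃r.A ⊔ B)?  L(d) = {C} ∪ {(∀r.¬A ⊓ ¬B)}
   clash {A, ¬A} at an ∃-successor — d ∈ (∃r.A ⊔ B)
2. Hence d : (∃r.A ⊔ B): entailed.

Yes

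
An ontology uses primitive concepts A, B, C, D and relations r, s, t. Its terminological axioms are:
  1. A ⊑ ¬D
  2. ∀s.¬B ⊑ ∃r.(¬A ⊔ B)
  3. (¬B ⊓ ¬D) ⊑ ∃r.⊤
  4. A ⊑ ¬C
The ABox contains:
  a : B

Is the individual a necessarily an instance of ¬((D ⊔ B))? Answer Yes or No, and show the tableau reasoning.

No

1. a : ¬((D ⊔ B))?  L(a) = {B} ∪ {(D ⊔ B)}
   open: L(a) ⊇ {B, ¬A, ∃s.B} (+ ∃-successors) — a ∉ ¬((D ⊔ B)) possible
2. Hence a : ¬((D ⊔ B)): not entailed.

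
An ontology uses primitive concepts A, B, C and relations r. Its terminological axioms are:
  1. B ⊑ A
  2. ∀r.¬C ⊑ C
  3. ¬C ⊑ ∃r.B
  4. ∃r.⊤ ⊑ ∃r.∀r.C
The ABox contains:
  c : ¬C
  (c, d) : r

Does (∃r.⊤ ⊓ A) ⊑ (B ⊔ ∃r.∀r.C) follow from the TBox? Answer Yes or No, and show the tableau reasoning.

Yes

1. (∃r.⊤ ⊓ A) ⊑ (B ⊔ ∃r.∀r.C)  ⇔  ((∃r.⊤ ⊓ A) ⊓ (¬B ⊓ ∀r.∃r.¬C)) unsat w.r.t. T
   all branches close; clash {C, ¬C} at an ∃-successor
2. Hence (∃r.⊤ ⊓ A) ⊑ (B ⊔ ∃r.∀r.C): entailed.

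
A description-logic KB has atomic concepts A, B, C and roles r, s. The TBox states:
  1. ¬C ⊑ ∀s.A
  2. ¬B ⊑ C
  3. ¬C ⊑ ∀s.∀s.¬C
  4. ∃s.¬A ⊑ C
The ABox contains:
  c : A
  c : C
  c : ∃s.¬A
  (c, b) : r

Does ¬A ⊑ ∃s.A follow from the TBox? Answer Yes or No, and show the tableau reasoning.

1. ¬A ⊑ ∃s.A  ⇔  (¬A ⊓ ∀s.¬A) unsat w.r.t. T
   open: L(x₀) ⊇ {B, C, ¬A, ∀s.¬A}
2. Hence ¬A ⊑ ∃s.A: not entailed.

No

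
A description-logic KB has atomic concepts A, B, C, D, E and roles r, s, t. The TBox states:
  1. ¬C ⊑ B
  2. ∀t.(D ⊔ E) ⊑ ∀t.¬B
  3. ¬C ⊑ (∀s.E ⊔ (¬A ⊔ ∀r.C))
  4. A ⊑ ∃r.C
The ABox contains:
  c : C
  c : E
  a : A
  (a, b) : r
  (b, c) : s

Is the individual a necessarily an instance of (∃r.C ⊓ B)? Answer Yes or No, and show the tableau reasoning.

No

1. a : (∃r.C ⊓ B)?  L(a) = {A} ∪ {(∀r.¬C ⊔ ¬B)}
   apply at a: A⊑∃r.C
   open: L(a) ⊇ {A, C, ¬B, ∃r.C, ∃t.(¬D ⊓ ¬E)} (+ ∃-successors) — a ∉ (∃r.C ⊓ B) possible
2. Hence a : (∃r.C ⊓ B): not entailed.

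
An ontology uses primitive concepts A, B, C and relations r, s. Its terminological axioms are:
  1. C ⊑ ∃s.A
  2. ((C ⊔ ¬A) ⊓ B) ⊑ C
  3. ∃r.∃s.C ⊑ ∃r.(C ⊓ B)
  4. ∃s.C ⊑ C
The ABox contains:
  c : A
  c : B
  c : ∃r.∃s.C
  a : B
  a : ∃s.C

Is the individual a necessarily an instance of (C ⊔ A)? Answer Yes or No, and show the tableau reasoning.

Yes

1. a : (C ⊔ A)?  L(a) = {B, ∃s.C} ∪ {(¬C ⊓ ¬A)}
   clash {C, ¬C} at a — a ∈ (C ⊔ A)
2. Hence a : (C ⊔ A): entailed.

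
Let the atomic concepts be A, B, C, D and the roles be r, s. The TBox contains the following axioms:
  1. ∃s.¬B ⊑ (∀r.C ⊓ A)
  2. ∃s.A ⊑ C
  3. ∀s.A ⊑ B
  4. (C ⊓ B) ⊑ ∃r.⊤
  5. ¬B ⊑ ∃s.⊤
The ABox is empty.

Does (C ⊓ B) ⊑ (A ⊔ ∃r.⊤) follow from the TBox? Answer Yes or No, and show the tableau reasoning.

1. (C ⊓ B) ⊑ (A ⊔ ∃r.⊤)  ⇔  ((C ⊓ B) ⊓ (¬A ⊓ ∀r.⊥)) unsat w.r.t. T
   all branches close; clash {A, ¬A} at x₀
2. Hence (C ⊓ B) ⊑ (A ⊔ ∃r.⊤): entailed.

Yes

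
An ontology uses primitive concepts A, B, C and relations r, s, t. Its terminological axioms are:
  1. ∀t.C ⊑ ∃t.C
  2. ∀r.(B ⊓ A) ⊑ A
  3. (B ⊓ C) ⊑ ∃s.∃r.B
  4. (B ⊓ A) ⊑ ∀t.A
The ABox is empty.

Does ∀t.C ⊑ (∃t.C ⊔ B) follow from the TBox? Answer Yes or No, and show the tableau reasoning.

Yes

1. ∀t.C ⊑ (∃t.C ⊔ B)  ⇔  (∀t.C ⊓ (∀t.¬C ⊓ ¬B)) unsat w.r.t. T
   all branches close; clash {C, ¬C} at an ∃-successor
2. Hence ∀t.C ⊑ (∃t.C ⊔ B): entailed.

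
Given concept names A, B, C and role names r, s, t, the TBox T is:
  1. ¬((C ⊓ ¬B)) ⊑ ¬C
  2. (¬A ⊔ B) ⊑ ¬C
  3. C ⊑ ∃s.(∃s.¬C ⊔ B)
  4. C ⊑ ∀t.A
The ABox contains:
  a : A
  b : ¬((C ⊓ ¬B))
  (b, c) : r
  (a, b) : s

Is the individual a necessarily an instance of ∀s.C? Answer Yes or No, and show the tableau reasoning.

1. a : ∀s.C?  L(a) = {A} ∪ {∃s.¬C}
   open: L(a) ⊇ {A, ¬C, ∃s.¬C} (+ ∃-successors) — a ∉ ∀s.C possible
2. Hence a : ∀s.C: not entailed.

No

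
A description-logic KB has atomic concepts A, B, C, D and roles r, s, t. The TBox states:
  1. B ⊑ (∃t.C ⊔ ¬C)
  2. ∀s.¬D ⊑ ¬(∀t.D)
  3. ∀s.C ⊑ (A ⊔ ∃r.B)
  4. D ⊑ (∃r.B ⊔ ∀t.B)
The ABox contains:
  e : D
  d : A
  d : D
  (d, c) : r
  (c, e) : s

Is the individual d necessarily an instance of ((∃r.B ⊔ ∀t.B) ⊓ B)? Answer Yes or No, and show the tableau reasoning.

No

1. d : ((∃r.B ⊔ ∀t.B) ⊓ B)?  L(d) = {A, D} ∪ {((∀r.¬B ⊓ ∃t.¬B) ⊔ ¬B)}
   apply at d: D⊑(∃r.B ⊔ ∀t.B)
   open: L(d) ⊇ {A, D, ¬B, ∃r.B, ∃s.D, …} (+ ∃-successors) — d ∉ ((∃r.B ⊔ ∀t.B) ⊓ B) possible
2. Hence d : ((∃r.B ⊔ ∀t.B) ⊓ B): not entailed.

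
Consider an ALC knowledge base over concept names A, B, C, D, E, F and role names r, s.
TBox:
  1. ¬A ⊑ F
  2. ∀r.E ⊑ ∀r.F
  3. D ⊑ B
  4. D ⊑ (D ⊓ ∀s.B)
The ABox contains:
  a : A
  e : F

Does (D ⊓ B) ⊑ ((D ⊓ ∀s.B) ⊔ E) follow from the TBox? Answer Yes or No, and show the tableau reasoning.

Yes

1. (D ⊓ B) ⊑ ((D ⊓ ∀s.B) ⊔ E)  ⇔  ((D ⊓ B) ⊓ ((¬D ⊔ ∃s.¬B) ⊓ ¬E)) unsat w.r.t. T
   all branches close; clash {B, ¬B} at an ∃-successor
2. Hence (D ⊓ B) ⊑ ((D ⊓ ∀s.B) ⊔ E): entailed.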